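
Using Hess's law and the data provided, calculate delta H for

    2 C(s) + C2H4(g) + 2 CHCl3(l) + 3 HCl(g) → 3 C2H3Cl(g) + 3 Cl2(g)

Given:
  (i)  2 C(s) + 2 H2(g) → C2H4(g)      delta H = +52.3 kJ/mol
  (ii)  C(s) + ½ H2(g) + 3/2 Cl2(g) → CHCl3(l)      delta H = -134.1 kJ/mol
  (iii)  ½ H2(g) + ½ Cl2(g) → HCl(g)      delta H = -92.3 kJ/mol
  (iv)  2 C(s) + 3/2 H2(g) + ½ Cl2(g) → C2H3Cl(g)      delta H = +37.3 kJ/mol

(i) reversed: -52.3 kJ/mol
(ii) reversed and × 2: (-2)·(-134.1) = +268.2 kJ/mol
(iii) reversed and × 3: (-3)·(-92.3) = +276.9 kJ/mol
(iv) × 3: (3)·(+37.3) = +111.9 kJ/mol
Since enthalpy is a state function, delta H = (-52.3) + (+268.2) + (+276.9) + (+111.9) = 604.7 kJ/mol

delta H = 604.7 kJ/mol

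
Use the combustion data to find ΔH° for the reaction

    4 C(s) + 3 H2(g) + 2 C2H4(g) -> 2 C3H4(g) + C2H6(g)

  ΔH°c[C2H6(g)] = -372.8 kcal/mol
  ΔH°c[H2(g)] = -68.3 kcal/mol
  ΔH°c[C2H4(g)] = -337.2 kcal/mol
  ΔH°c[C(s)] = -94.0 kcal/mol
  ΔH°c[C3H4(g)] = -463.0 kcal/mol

Using ΔH = Σ nΔHc°(reactants) − Σ nΔHc°(products):
= [4·(-94.0) + 3·(-68.3) + 2·(-337.2)] − [2·(-463.0) + 1·(-372.8)]
= 43.5 kcal/mol

ΔH° = 43.5 kcal/mol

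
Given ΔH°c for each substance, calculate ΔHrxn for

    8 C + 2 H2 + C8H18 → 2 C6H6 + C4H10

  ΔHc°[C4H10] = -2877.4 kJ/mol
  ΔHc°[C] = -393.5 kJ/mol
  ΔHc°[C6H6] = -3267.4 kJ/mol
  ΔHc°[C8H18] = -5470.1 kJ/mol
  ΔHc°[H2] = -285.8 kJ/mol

With combustion enthalpies, reactants minus products:
= [8·(-393.5) + 2·(-285.8) + 1·(-5470.1)] − [2·(-3267.4) + 1·(-2877.4)]
= 222.5 kJ/mol

ΔHrxn = 222.5 kJ/mol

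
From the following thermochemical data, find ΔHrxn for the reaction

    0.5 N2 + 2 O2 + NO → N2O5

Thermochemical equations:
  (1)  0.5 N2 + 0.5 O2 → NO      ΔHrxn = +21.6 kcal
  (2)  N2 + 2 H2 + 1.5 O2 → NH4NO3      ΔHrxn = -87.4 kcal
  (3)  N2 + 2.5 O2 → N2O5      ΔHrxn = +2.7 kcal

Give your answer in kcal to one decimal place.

(1) reversed (reverse to put NO on the reactant side): -21.6 kcal
(2): not needed (NH4NO3 appears nowhere else).
(3) as written (N2O5 already on the product side): +2.7 kcal
By Hess's law, ΔHrxn = (-21.6) + (+2.7) = -18.9 kcal

ΔHrxn = -18.9 kcal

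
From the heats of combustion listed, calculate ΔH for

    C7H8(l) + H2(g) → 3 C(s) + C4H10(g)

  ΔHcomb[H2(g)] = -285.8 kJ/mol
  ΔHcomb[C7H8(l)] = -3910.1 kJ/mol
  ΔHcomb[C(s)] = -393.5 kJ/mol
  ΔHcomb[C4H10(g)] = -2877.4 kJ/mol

ΔH = -138.0 kJ/mol

With combustion enthalpies, reactants minus products:
= [1·(-3910.1) + 1·(-285.8)] − [3·(-393.5) + 1·(-2877.4)]
= -138.0 kJ/mol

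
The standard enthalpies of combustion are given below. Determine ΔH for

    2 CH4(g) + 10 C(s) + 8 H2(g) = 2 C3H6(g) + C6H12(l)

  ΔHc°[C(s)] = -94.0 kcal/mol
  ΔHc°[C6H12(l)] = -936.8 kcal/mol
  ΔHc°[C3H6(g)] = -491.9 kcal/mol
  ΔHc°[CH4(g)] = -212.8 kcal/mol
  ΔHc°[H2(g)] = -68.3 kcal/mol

With combustion enthalpies, reactants minus products:
= [2·(-212.8) + 10·(-94.0) + 8·(-68.3)] − [2·(-491.9) + 1·(-936.8)]
= 8.6 kcal/mol

ΔH = 8.6 kcal/mol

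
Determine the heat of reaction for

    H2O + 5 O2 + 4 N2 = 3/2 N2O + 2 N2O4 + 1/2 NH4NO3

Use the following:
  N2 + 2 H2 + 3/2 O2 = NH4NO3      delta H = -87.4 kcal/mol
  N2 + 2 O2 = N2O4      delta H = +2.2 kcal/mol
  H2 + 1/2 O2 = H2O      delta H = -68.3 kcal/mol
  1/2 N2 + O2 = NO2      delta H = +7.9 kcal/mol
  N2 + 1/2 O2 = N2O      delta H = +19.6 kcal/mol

equation 1 × 1/2: (1/2)·(-87.4) = -43.7 kcal/mol
equation 2 × 2: (2)·(+2.2) = +4.4 kcal/mol
equation 3 reversed: +68.3 kcal/mol
equation 4: not needed.
equation 5 × 3/2: (3/2)·(+19.6) = +29.4 kcal/mol
delta H = (-43.7) + (+4.4) + (+68.3) + (+29.4) = 58.4 kcal/mol

delta H = 58.4 kcal/mol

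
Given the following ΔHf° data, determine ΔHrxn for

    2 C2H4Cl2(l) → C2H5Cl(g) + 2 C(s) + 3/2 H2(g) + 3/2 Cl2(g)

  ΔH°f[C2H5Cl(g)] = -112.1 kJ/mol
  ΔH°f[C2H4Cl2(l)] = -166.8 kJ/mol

ΔHrxn = 221.5 kJ/mol

Products: 1·(-112.1) + 2·(+0.0) + 3/2·(+0.0) + 3/2·(+0.0) = -112.1
Reactants: 2·(-166.8) = -333.6
ΔHrxn = (-112.1) − (-333.6) = 221.5 kJ/mol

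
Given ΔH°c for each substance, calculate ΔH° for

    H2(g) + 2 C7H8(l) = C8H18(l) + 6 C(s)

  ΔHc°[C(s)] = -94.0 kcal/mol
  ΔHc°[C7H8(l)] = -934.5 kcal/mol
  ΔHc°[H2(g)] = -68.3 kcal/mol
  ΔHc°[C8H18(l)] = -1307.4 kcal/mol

ΔH° = -65.9 kcal/mol

Using ΔH = Σ nΔHc°(reactants) − Σ nΔHc°(products):
= [1·(-68.3) + 2·(-934.5)] − [1·(-1307.4) + 6·(-94.0)]
= -65.9 kcal/mol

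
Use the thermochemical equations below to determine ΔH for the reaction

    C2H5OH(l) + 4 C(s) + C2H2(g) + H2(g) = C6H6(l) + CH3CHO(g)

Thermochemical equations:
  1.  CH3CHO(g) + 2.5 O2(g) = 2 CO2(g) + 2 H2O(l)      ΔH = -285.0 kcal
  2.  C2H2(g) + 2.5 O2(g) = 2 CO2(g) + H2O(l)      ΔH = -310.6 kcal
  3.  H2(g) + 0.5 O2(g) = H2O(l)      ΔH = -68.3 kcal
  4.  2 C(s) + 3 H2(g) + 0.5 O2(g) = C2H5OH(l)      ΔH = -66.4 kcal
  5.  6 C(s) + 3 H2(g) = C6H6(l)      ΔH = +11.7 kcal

ΔH = -15.8 kcal

eq. 1 reversed: +285.0 kcal
eq. 2 as written: -310.6 kcal
eq. 3 as written: -68.3 kcal
eq. 4 reversed: +66.4 kcal
eq. 5 as written: +11.7 kcal
Summing the manipulated equations, ΔH = (+285.0) + (-310.6) + (-68.3) + (+66.4) + (+11.7) = -15.8 kcal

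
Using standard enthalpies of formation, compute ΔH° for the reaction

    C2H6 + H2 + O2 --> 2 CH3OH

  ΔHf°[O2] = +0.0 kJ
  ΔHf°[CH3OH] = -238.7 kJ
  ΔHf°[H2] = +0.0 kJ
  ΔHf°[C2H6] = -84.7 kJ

ΔH° = -392.7 kJ

ΔH°rxn = Σ nΔHf°(products) − Σ nΔHf°(reactants).
Products: 2·(-238.7) = -477.4
Reactants: 1·(-84.7) + 1·(+0.0) + 1·(+0.0) = -84.7
ΔH° = (-477.4) − (-84.7) = -392.7 kJ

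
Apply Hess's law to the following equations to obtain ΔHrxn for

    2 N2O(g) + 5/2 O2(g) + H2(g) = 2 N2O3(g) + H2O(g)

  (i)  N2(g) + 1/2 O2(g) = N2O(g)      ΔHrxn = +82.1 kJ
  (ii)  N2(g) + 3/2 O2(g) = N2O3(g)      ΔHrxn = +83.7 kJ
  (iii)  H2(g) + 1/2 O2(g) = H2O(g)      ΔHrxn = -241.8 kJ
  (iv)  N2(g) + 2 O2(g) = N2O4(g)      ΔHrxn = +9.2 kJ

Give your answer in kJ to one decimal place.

ΔHrxn = -238.6 kJ

(i) reversed and × 2 (N2O(g) must end up as a reactant; ×2 to match 2 N2O(g) in the target): (-2)·(+82.1) = -164.2 kJ
(ii) × 2 (×2 to match 2 N2O3(g) in the target): (2)·(+83.7) = +167.4 kJ
(iii) as written (H2O(g) already on the product side): -241.8 kJ
(iv): not needed (N2O4(g) appears nowhere else).
Since enthalpy is a state function, ΔHrxn = (-164.2) + (+167.4) + (-241.8) = -238.6 kJ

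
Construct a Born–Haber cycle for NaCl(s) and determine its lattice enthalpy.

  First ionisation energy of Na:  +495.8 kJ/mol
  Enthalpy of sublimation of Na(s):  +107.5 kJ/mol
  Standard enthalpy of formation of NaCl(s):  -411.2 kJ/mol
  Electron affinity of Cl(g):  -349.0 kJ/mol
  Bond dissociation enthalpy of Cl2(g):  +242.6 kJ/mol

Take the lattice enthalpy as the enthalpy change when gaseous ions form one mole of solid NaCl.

ΔHf° = 1·ΔHsub + 1·(ΣIE) + 1/2·D(Cl2) + 1·EA + U
-411.2 = 1·(+107.5) + 1·(+495.8) + 1/2·(+242.6) + 1·(-349.0) + U
U = -411.2 − (+375.6) = -786.8 kJ/mol

U = -786.8 kJ/mol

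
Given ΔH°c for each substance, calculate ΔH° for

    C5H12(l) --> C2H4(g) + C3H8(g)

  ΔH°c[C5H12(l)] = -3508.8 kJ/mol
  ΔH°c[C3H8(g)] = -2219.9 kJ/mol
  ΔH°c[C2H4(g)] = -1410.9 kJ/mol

ΔH° = 122.0 kJ/mol

Using ΔH = Σ nΔHc°(reactants) − Σ nΔHc°(products):
= [1·(-3508.8)] − [1·(-1410.9) + 1·(-2219.9)]
= 122.0 kJ/mol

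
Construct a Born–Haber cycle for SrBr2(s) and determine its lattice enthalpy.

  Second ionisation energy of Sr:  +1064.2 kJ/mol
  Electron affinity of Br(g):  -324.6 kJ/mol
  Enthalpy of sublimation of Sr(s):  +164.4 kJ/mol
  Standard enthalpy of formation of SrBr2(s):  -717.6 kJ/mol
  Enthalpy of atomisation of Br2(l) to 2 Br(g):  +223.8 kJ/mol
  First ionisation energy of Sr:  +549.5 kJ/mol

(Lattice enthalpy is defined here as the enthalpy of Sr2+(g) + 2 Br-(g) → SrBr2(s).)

ΔHf° = 1·ΔHsub + 1·(ΣIE) + 1·D(Br2) + 2·EA + U
-717.6 = 1·(+164.4) + 1·(+1613.7) + 1·(+223.8) + 2·(-324.6) + U
U = -717.6 − (+1352.7) = -2070.3 kJ/mol

U = -2070.3 kJ/mol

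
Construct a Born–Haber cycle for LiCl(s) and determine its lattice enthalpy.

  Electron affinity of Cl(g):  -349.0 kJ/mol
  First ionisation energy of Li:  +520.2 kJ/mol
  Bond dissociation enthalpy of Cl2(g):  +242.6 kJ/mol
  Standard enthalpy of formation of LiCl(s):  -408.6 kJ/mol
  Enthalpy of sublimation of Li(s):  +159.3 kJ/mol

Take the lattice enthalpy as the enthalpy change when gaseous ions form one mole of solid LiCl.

U = -860.4 kJ/mol

ΔHf° = 1·ΔHsub + 1·(ΣIE) + 1/2·D(Cl2) + 1·EA + U
-408.6 = 1·(+159.3) + 1·(+520.2) + 1/2·(+242.6) + 1·(-349.0) + U
U = -408.6 − (+451.8) = -860.4 kJ/mol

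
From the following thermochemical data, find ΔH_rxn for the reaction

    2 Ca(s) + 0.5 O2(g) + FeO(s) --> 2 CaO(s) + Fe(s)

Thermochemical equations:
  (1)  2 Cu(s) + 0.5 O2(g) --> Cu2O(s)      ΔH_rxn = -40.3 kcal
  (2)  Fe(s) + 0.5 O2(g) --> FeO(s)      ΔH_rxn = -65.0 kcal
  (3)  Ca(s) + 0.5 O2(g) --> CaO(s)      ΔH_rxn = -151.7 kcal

ΔH_rxn = -238.4 kcal

(1): not needed.
(2) reversed: +65.0 kcal
(3) × 2: (2)·(-151.7) = -303.4 kcal
ΔH_rxn = (+65.0) + (-303.4) = -238.4 kcal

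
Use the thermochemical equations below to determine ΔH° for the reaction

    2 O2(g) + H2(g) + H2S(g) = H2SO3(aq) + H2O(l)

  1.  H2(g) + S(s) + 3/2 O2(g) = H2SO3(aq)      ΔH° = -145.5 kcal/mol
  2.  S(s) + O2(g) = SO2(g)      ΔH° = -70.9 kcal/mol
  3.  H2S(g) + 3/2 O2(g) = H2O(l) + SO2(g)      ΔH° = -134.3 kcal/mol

eq. 1 as written (H2SO3(aq) already on the product side): -145.5 kcal/mol
eq. 2 reversed: +70.9 kcal/mol
eq. 3 as written (H2S(g) already on the reactant side): -134.3 kcal/mol
By Hess's law, ΔH° = (-145.5) + (+70.9) + (-134.3) = -208.9 kcal/mol

ΔH° = -208.9 kcal/mol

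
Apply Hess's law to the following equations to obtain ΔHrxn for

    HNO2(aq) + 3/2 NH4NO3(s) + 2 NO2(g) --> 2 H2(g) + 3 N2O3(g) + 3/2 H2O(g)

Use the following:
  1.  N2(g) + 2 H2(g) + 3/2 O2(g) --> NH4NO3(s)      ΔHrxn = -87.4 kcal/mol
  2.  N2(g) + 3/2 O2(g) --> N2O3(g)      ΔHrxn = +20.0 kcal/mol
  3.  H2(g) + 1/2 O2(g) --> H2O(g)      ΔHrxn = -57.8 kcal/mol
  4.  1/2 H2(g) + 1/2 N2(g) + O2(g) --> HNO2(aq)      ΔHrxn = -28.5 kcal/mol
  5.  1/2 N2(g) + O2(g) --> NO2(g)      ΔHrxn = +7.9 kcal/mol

ΔHrxn = 117.1 kcal/mol

eq. 1 reversed and × 3/2: (-3/2)·(-87.4) = +131.1 kcal/mol
eq. 2 × 3: (3)·(+20.0) = +60.0 kcal/mol
eq. 3 × 3/2: (3/2)·(-57.8) = -86.7 kcal/mol
eq. 4 reversed: +28.5 kcal/mol
eq. 5 reversed and × 2: (-2)·(+7.9) = -15.8 kcal/mol
Combining the equations, ΔHrxn = (-3/2)·(-87.4) + (3)·(+20.0) + (3/2)·(-57.8) + (-1)·(-28.5) + (-2)·(+7.9) = 117.1 kcal/mol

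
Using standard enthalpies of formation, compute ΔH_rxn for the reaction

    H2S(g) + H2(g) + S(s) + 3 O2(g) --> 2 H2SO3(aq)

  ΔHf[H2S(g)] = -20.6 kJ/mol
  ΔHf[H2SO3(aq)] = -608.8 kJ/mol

Products: 2·(-608.8) = -1217.6
Reactants: 1·(-20.6) + 1·(+0.0) + 1·(+0.0) + 3·(+0.0) = -20.6
ΔH_rxn = (-1217.6) − (-20.6) = -1197.0 kJ/mol

ΔH_rxn = -1197.0 kJ/mol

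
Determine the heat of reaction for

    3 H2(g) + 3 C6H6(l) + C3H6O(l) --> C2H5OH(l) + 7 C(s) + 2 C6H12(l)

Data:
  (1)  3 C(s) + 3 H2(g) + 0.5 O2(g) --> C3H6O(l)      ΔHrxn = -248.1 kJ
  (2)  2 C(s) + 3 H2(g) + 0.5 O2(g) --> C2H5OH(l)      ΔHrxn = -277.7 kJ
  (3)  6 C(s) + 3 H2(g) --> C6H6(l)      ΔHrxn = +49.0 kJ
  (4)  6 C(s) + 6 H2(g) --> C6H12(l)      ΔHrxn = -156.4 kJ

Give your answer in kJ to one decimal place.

(1) reversed (C3H6O(l) must end up as a reactant): +248.1 kJ
(2) as written (C2H5OH(l) already on the product side): -277.7 kJ
(3) reversed and × 3 (reverse to put C6H6(l) on the reactant side; ×3 to match 3 C6H6(l) in the target): (-3)·(+49.0) = -147.0 kJ
(4) × 2 (×2 to match 2 C6H12(l) in the target): (2)·(-156.4) = -312.8 kJ
By Hess's law, ΔHrxn = (+248.1) + (-277.7) + (-147.0) + (-312.8) = -489.4 kJ

ΔHrxn = -489.4 kJ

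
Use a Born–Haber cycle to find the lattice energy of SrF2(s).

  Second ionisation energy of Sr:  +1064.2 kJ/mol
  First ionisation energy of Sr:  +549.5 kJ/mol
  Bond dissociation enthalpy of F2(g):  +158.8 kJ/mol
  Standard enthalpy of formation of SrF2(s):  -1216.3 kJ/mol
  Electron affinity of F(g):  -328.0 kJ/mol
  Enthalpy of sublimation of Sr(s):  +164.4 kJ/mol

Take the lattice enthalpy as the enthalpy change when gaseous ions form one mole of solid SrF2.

U = -2497.2 kJ/mol

ΔHf° = 1·ΔHsub + 1·(ΣIE) + 1·D(F2) + 2·EA + U
-1216.3 = 1·(+164.4) + 1·(+1613.7) + 1·(+158.8) + 2·(-328.0) + U
U = -1216.3 − (+1280.9) = -2497.2 kJ/mol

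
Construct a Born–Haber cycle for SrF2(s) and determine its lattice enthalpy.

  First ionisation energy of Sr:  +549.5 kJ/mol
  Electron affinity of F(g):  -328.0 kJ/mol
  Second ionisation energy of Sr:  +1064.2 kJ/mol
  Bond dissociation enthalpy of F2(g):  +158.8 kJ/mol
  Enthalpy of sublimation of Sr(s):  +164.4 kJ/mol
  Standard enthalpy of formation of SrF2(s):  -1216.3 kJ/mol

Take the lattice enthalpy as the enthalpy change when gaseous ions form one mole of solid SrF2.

ΔHf° = 1·ΔHsub + 1·(ΣIE) + 1·D(F2) + 2·EA + U
-1216.3 = 1·(+164.4) + 1·(+1613.7) + 1·(+158.8) + 2·(-328.0) + U
U = -1216.3 − (+1280.9) = -2497.2 kJ/mol

U = -2497.2 kJ/mol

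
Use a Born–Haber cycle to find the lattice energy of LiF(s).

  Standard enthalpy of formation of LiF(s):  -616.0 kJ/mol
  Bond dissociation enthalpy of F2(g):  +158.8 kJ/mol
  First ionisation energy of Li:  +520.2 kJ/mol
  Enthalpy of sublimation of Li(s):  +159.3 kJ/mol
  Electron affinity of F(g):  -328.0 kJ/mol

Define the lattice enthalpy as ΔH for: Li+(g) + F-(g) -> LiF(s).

ΔHf° = 1·ΔHsub + 1·(ΣIE) + 1/2·D(F2) + 1·EA + U
-616.0 = 1·(+159.3) + 1·(+520.2) + 1/2·(+158.8) + 1·(-328.0) + U
U = -616.0 − (+430.9) = -1046.9 kJ/mol

U = -1046.9 kJ/mol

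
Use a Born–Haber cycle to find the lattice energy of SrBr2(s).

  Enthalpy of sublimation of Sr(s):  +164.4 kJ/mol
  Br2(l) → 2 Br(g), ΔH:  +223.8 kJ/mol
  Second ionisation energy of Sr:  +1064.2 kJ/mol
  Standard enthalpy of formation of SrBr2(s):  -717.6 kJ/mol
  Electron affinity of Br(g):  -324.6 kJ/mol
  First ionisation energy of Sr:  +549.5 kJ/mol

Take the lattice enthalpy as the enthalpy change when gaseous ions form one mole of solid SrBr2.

U = -2070.3 kJ/mol

ΔHf° = 1·ΔHsub + 1·(ΣIE) + 1·D(Br2) + 2·EA + U
-717.6 = 1·(+164.4) + 1·(+1613.7) + 1·(+223.8) + 2·(-324.6) + U
U = -717.6 − (+1352.7) = -2070.3 kJ/mol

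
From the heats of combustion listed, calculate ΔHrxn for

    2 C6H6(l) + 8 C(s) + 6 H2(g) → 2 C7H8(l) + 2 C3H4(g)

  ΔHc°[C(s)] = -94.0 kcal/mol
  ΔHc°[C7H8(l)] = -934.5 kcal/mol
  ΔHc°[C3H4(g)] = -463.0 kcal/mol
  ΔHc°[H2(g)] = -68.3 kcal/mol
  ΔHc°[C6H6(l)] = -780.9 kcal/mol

With combustion enthalpies, reactants minus products:
= [2·(-780.9) + 8·(-94.0) + 6·(-68.3)] − [2·(-934.5) + 2·(-463.0)]
= 71.4 kcal/mol

ΔHrxn = 71.4 kcal/mol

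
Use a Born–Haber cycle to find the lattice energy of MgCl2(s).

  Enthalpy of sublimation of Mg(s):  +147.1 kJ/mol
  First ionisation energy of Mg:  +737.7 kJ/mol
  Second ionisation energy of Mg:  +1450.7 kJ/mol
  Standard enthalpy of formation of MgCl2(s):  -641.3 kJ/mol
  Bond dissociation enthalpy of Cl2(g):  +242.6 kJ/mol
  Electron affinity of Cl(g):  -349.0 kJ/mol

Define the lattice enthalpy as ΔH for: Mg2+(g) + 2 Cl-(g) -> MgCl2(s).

U = -2521.4 kJ/mol

ΔHf° = 1·ΔHsub + 1·(ΣIE) + 1·D(Cl2) + 2·EA + U
-641.3 = 1·(+147.1) + 1·(+2188.4) + 1·(+242.6) + 2·(-349.0) + U
U = -641.3 − (+1880.1) = -2521.4 kJ/mol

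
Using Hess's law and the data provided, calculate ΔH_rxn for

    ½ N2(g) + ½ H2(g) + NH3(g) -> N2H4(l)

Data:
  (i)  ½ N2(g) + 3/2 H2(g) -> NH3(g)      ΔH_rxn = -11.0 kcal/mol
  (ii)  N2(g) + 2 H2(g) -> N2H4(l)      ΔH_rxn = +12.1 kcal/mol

(i) reversed: +11.0 kcal/mol
(ii) as written: +12.1 kcal/mol
ΔH_rxn = (-1)·(-11.0) + (1)·(+12.1) = 23.1 kcal/mol

ΔH_rxn = 23.1 kcal/mol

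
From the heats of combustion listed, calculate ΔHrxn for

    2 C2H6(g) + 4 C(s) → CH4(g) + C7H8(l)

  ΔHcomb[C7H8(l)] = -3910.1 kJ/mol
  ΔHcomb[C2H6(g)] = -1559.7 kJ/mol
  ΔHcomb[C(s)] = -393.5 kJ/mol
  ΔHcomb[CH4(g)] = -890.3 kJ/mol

ΔHrxn = 107.0 kJ/mol

Using ΔH = Σ nΔHc°(reactants) − Σ nΔHc°(products):
= [2·(-1559.7) + 4·(-393.5)] − [1·(-890.3) + 1·(-3910.1)]
= 107.0 kJ/mol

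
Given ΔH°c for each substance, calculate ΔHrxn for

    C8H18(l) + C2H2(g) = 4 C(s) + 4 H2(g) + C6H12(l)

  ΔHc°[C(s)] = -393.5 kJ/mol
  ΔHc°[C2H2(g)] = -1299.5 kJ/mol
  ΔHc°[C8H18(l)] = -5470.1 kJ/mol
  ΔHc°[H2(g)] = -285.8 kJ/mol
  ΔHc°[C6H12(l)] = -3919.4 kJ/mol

Using ΔH = Σ nΔHc°(reactants) − Σ nΔHc°(products):
= [1·(-5470.1) + 1·(-1299.5)] − [4·(-393.5) + 4·(-285.8) + 1·(-3919.4)]
= -133.0 kJ/mol

ΔHrxn = -133.0 kJ/mol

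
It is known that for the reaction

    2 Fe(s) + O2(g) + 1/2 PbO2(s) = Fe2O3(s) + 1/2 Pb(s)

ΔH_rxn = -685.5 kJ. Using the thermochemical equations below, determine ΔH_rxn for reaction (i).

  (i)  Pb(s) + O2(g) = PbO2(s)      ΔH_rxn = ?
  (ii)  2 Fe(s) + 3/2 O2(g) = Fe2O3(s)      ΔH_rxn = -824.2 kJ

ΔH_rxn = -277.4 kJ

(i) reversed and × 1/2 (reverse to put PbO2(s) on the reactant side; ×1/2 to match 1/2 PbO2(s) in the target): contributes −1/2·x
(ii) as written (Fe2O3(s) already on the product side): -824.2 kJ
-685.5 = (-824.2) − 1/2·x
x = (-685.5 − (-824.2)) / (-1/2) = -277.4 kJ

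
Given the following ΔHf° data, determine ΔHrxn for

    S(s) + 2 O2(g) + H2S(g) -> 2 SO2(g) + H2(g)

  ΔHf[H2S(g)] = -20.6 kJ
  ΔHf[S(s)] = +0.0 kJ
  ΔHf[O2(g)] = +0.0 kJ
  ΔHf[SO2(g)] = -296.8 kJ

Products: 2·(-296.8) + 1·(+0.0) = -593.6
Reactants: 1·(+0.0) + 2·(+0.0) + 1·(-20.6) = -20.6
ΔHrxn = (-593.6) − (-20.6) = -573.0 kJ

ΔHrxn = -573.0 kJ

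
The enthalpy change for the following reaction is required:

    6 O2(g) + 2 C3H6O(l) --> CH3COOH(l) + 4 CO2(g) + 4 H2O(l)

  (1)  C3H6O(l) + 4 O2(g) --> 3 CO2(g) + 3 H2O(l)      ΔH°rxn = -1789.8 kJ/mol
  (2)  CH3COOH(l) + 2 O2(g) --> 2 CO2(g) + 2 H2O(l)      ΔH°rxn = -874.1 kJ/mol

(1) × 2 (×2 to match 2 C3H6O(l) in the target): (2)·(-1789.8) = -3579.6 kJ/mol
(2) reversed (CH3COOH(l) must end up as a product): +874.1 kJ/mol
ΔH°rxn = (2)·(-1789.8) + (-1)·(-874.1) = -2705.5 kJ/mol

ΔH°rxn = -2705.5 kJ/mol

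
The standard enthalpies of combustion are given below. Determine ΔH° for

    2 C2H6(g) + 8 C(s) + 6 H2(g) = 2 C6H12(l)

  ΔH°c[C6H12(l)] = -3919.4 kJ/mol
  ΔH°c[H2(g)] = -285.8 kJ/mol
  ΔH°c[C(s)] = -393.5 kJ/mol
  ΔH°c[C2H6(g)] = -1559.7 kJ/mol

Using ΔH = Σ nΔHc°(reactants) − Σ nΔHc°(products):
= [2·(-1559.7) + 8·(-393.5) + 6·(-285.8)] − [2·(-3919.4)]
= -143.4 kJ/mol

ΔH° = -143.4 kJ/mol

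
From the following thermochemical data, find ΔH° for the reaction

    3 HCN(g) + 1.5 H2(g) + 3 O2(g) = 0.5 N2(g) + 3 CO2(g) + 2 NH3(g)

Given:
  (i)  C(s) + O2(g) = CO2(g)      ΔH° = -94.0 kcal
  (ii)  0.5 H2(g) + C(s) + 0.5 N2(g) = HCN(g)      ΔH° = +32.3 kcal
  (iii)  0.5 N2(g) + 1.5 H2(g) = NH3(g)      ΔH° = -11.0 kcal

(i) × 3 (scale by 3 for the 3 CO2(g)): (3)·(-94.0) = -282.0 kcal
(ii) reversed and × 3 (reverse to put HCN(g) on the reactant side; ×3 to match 3 HCN(g) in the target): (-3)·(+32.3) = -96.9 kcal
(iii) × 2 (×2 to match 2 NH3(g) in the target): (2)·(-11.0) = -22.0 kcal
By Hess's law, ΔH° = (-282.0) + (-96.9) + (-22.0) = -400.9 kcal

ΔH° = -400.9 kcal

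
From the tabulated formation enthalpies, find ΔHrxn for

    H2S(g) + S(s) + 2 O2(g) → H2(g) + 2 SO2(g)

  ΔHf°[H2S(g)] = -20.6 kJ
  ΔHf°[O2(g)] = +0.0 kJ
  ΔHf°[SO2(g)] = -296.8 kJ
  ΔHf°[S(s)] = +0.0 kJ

Products: 1·(+0.0) + 2·(-296.8) = -593.6
Reactants: 1·(-20.6) + 1·(+0.0) + 2·(+0.0) = -20.6
ΔHrxn = (-593.6) − (-20.6) = -573.0 kJ

ΔHrxn = -573.0 kJ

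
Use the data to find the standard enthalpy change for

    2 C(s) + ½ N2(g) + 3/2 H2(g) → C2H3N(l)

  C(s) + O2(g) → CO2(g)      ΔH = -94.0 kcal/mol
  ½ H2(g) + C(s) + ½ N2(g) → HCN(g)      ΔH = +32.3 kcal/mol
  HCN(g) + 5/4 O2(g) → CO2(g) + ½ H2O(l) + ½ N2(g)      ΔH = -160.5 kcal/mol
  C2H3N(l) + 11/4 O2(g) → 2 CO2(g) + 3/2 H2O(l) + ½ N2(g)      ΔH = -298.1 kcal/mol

equation 1 reversed: +94.0 kcal/mol
equation 2 × 3 (scale by 3 for the 3/2 H2(g)): (3)·(+32.3) = +96.9 kcal/mol
equation 3 × 3: (3)·(-160.5) = -481.5 kcal/mol
equation 4 reversed (reverse to put C2H3N(l) on the product side): +298.1 kcal/mol
ΔH = (-1)·(-94.0) + (3)·(+32.3) + (3)·(-160.5) + (-1)·(-298.1) = 7.5 kcal/mol

ΔH = 7.5 kcal/mol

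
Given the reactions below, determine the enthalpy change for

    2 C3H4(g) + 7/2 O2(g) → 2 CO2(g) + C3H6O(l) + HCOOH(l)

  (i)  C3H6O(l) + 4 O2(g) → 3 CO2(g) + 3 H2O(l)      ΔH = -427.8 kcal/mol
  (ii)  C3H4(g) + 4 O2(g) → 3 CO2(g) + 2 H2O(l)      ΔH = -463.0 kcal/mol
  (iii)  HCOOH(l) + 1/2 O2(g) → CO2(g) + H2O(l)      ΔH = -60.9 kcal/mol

(i) reversed: +427.8 kcal/mol
(ii) × 2: (2)·(-463.0) = -926.0 kcal/mol
(iii) reversed: +60.9 kcal/mol
Summing the manipulated equations, ΔH = (+427.8) + (-926.0) + (+60.9) = -437.3 kcal/mol

ΔH = -437.3 kcal/mol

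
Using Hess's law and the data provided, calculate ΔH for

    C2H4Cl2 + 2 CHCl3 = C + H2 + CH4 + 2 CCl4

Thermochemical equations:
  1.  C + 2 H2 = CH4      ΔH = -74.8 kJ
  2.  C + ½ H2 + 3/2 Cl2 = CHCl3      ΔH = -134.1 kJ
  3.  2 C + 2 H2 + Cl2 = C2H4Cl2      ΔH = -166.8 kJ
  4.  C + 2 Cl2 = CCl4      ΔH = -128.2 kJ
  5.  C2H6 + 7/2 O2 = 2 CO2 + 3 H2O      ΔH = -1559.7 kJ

eq. 1 as written: -74.8 kJ
eq. 2 reversed and × 2: (-2)·(-134.1) = +268.2 kJ
eq. 3 reversed: +166.8 kJ
eq. 4 × 2: (2)·(-128.2) = -256.4 kJ
eq. 5: not needed.
Since enthalpy is a state function, ΔH = (1)·(-74.8) + (-2)·(-134.1) + (-1)·(-166.8) + (2)·(-128.2) = 103.8 kJ

ΔH = 103.8 kJ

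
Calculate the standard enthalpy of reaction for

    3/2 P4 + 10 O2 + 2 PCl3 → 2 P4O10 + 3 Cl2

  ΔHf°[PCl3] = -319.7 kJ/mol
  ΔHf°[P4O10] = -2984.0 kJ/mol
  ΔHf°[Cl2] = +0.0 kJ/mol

Products: 2·(-2984.0) + 3·(+0.0) = -5968.0
Reactants: 3/2·(+0.0) + 10·(+0.0) + 2·(-319.7) = -639.4
ΔH_rxn = (-5968.0) − (-639.4) = -5328.6 kJ/mol

ΔH_rxn = -5328.6 kJ/mol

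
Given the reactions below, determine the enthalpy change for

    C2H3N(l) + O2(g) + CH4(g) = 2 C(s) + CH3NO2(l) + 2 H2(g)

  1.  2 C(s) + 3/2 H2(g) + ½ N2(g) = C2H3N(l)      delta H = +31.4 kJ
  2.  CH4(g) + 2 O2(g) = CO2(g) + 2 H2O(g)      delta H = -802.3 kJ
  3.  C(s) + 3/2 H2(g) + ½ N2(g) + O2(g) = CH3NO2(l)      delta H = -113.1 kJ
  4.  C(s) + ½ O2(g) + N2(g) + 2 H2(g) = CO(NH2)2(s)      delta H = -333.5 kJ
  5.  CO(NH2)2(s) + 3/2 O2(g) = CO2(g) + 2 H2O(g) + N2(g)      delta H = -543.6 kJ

eq. 1 reversed: -31.4 kJ
eq. 2 as written: -802.3 kJ
eq. 3 as written: -113.1 kJ
eq. 4 reversed: +333.5 kJ
eq. 5 reversed: +543.6 kJ
Combining the equations, delta H = (-31.4) + (-802.3) + (-113.1) + (+333.5) + (+543.6) = -69.7 kJ

delta H = -69.7 kJ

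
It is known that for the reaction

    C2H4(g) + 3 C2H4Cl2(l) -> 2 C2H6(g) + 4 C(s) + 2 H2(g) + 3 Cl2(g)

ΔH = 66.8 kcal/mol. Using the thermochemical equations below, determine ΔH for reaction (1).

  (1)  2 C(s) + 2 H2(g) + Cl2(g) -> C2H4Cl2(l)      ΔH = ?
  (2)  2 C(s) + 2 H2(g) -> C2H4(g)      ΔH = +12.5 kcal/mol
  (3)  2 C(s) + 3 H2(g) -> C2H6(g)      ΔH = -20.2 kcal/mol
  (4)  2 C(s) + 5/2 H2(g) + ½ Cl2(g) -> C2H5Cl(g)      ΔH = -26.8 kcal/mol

(1) reversed and × 3 (reverse to put C2H4Cl2(l) on the reactant side; scale by 3 for the 3 C2H4Cl2(l)): contributes −3·x
(2) reversed (C2H4(g) must end up as a reactant): -12.5 kcal/mol
(3) × 2 (scale by 2 for the 2 C2H6(g)): (2)·(-20.2) = -40.4 kcal/mol
(4): not needed (C2H5Cl(g) appears nowhere else).
+66.8 = (-12.5) + (-40.4) − 3·x
x = (+66.8 − (-52.9)) / (-3) = -39.9 kcal/mol

ΔH = -39.9 kcal/mol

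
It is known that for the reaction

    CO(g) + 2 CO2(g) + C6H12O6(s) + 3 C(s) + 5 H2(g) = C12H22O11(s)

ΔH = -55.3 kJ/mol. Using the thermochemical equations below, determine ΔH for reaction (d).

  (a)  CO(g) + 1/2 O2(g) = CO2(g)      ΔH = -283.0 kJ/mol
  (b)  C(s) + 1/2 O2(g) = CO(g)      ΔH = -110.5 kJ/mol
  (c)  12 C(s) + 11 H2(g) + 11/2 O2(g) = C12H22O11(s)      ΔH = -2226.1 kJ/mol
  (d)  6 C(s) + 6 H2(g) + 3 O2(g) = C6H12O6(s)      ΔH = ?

ΔH = -1273.3 kJ/mol

(a) reversed and × 2: (-2)·(-283.0) = +566.0 kJ/mol
(b) reversed and × 3: (-3)·(-110.5) = +331.5 kJ/mol
(c) as written: -2226.1 kJ/mol
(d) reversed: contributes −x
-55.3 = (+566.0) + (+331.5) + (-2226.1) − x
x = (-55.3 − (-1328.6)) / (-1) = -1273.3 kJ/mol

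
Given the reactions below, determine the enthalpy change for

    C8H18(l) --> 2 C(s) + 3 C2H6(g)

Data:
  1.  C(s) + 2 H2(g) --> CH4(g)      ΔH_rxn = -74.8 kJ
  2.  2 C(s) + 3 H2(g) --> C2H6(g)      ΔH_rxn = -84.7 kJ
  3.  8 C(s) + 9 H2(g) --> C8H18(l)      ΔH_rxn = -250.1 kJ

ΔH_rxn = -4.0 kJ

eq. 1: not needed.
eq. 2 × 3: (3)·(-84.7) = -254.1 kJ
eq. 3 reversed: +250.1 kJ
Summing the manipulated equations, ΔH_rxn = (3)·(-84.7) + (-1)·(-250.1) = -4.0 kJ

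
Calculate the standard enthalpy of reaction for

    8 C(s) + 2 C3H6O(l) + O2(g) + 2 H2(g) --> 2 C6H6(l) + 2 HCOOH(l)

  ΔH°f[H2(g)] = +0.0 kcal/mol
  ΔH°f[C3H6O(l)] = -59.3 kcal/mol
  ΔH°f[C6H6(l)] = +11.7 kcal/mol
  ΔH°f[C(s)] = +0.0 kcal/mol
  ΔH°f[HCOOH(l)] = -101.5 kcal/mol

ΔH°rxn = -61.0 kcal/mol

Products: 2·(+11.7) + 2·(-101.5) = -179.6
Reactants: 8·(+0.0) + 2·(-59.3) + 1·(+0.0) + 2·(+0.0) = -118.6
ΔH°rxn = (-179.6) − (-118.6) = -61.0 kcal/mol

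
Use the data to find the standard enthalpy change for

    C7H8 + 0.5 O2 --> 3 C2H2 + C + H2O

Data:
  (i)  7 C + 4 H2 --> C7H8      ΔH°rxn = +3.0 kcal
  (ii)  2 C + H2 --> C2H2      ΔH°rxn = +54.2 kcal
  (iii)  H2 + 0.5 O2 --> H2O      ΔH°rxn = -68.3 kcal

(i) reversed (reverse to put C7H8 on the reactant side): -3.0 kcal
(ii) × 3 (scale by 3 for the 3 C2H2): (3)·(+54.2) = +162.6 kcal
(iii) as written (H2O already on the product side): -68.3 kcal
ΔH°rxn = (-3.0) + (+162.6) + (-68.3) = 91.3 kcal

ΔH°rxn = 91.3 kcal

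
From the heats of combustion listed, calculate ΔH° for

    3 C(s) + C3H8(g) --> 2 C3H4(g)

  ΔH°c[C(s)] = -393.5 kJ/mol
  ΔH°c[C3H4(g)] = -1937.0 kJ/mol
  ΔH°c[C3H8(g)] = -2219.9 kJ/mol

ΔH° = 473.6 kJ/mol

Using ΔH = Σ nΔHc°(reactants) − Σ nΔHc°(products):
= [3·(-393.5) + 1·(-2219.9)] − [2·(-1937.0)]
= 473.6 kJ/mol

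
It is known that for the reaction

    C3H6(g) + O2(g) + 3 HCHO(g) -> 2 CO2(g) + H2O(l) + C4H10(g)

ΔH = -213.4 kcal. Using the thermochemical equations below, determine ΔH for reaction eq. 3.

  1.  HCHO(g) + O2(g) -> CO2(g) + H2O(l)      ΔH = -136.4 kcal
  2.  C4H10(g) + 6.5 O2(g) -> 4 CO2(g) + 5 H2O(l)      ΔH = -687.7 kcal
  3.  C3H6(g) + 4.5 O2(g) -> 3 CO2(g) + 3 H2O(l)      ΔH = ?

eq. 1 × 3: (3)·(-136.4) = -409.2 kcal
eq. 2 reversed: +687.7 kcal
eq. 3 as written: contributes x
-213.4 = (-409.2) + (+687.7) + x
x = (-213.4 − (+278.5)) / (1) = -491.9 kcal

ΔH = -491.9 kcal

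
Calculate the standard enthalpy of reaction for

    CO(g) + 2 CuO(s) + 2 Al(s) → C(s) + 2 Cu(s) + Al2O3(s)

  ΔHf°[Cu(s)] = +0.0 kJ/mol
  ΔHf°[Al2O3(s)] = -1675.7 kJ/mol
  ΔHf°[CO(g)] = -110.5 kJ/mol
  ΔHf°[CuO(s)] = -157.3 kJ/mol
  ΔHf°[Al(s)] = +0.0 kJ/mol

ΔH°rxn = -1250.6 kJ/mol

ΔH°rxn = Σ nΔHf°(products) − Σ nΔHf°(reactants).
Products: 1·(+0.0) + 2·(+0.0) + 1·(-1675.7) = -1675.7
Reactants: 1·(-110.5) + 2·(-157.3) + 2·(+0.0) = -425.1
ΔH°rxn = (-1675.7) − (-425.1) = -1250.6 kJ/mol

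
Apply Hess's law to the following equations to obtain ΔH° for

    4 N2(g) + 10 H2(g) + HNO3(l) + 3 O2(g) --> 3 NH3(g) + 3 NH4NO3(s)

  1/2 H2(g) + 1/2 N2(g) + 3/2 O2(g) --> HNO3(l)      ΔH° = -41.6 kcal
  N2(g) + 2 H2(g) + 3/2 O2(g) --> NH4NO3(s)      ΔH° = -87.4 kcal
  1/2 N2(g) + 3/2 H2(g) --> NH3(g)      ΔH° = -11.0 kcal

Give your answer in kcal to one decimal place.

equation 1 reversed (HNO3(l) must end up as a reactant): +41.6 kcal
equation 2 × 3 (×3 to match 3 NH4NO3(s) in the target): (3)·(-87.4) = -262.2 kcal
equation 3 × 3 (scale by 3 for the 3 NH3(g)): (3)·(-11.0) = -33.0 kcal
Combining the equations, ΔH° = (-1)·(-41.6) + (3)·(-87.4) + (3)·(-11.0) = -253.6 kcal

ΔH° = -253.6 kcal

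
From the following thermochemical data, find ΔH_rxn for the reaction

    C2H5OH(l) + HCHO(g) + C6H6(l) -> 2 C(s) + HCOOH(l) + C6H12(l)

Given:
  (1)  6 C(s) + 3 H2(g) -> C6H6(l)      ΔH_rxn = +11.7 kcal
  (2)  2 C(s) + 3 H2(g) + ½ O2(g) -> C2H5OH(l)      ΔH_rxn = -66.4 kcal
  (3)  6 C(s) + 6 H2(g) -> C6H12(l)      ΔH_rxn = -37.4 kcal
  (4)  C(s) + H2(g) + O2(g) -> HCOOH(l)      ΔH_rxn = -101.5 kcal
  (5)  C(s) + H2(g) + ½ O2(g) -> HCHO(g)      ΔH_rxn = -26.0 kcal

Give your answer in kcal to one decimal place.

(1) reversed: -11.7 kcal
(2) reversed: +66.4 kcal
(3) as written: -37.4 kcal
(4) as written: -101.5 kcal
(5) reversed: +26.0 kcal
ΔH_rxn = (-1)·(+11.7) + (-1)·(-66.4) + (1)·(-37.4) + (1)·(-101.5) + (-1)·(-26.0) = -58.2 kcal

ΔH_rxn = -58.2 kcal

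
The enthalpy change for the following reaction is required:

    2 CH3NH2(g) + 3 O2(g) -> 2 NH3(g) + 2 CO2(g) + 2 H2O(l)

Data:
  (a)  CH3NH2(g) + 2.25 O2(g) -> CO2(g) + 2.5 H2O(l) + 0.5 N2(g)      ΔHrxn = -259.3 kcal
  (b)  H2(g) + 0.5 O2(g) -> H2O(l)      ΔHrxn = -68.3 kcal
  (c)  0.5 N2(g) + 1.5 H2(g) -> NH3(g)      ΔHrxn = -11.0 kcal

ΔHrxn = -335.7 kcal

(a) × 2 (scale by 2 for the 2 CH3NH2(g)): (2)·(-259.3) = -518.6 kcal
(b) reversed and × 3: (-3)·(-68.3) = +204.9 kcal
(c) × 2 (×2 to match 2 NH3(g) in the target): (2)·(-11.0) = -22.0 kcal
ΔHrxn = (-518.6) + (+204.9) + (-22.0) = -335.7 kcal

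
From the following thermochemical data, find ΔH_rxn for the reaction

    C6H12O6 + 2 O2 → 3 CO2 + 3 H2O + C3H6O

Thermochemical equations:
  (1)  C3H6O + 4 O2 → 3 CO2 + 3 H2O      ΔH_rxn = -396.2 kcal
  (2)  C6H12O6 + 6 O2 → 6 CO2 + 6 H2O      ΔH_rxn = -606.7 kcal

(1) reversed (C3H6O must end up as a product): +396.2 kcal
(2) as written (C6H12O6 already on the reactant side): -606.7 kcal
Summing the manipulated equations, ΔH_rxn = (+396.2) + (-606.7) = -210.5 kcal

ΔH_rxn = -210.5 kcal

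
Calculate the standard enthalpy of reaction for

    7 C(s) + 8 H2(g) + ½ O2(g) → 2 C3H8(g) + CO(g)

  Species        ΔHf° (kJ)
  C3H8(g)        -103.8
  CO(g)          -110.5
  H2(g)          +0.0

ΔH°rxn = Σ nΔHf°(products) − Σ nΔHf°(reactants).
Products: 2·(-103.8) + 1·(-110.5) = -318.1
Reactants: 7·(+0.0) + 8·(+0.0) + 1/2·(+0.0) = +0.0
ΔH_rxn = (-318.1) − (+0.0) = -318.1 kJ

ΔH_rxn = -318.1 kJ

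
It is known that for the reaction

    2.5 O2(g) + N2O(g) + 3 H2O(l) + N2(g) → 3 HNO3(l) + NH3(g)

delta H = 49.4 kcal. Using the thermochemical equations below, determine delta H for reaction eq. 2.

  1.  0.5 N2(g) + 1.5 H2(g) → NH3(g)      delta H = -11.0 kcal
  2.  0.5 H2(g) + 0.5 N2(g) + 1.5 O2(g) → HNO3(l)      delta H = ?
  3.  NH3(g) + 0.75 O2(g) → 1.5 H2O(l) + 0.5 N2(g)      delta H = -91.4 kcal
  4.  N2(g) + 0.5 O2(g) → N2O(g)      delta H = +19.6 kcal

eq. 1 reversed: +11.0 kcal
eq. 2 × 3 (×3 to match 3 HNO3(l) in the target): contributes 3·x
eq. 3 reversed and × 2 (reverse to put H2O(l) on the reactant side; scale by 2 for the 3 H2O(l)): (-2)·(-91.4) = +182.8 kcal
eq. 4 reversed (reverse to put N2O(g) on the reactant side): -19.6 kcal
+49.4 = (+11.0) + (+182.8) + (-19.6) + 3·x
x = (+49.4 − (+174.2)) / (3) = -41.6 kcal

delta H = -41.6 kcal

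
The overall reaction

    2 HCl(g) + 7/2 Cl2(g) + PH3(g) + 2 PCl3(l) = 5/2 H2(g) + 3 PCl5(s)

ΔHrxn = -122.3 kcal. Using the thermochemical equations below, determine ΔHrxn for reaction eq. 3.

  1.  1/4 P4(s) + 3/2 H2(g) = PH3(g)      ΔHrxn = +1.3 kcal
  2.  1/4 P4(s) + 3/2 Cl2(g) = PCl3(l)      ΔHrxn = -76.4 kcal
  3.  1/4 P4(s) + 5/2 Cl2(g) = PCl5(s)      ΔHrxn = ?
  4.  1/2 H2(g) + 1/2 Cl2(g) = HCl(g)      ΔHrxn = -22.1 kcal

eq. 1 reversed: -1.3 kcal
eq. 2 reversed and × 2: (-2)·(-76.4) = +152.8 kcal
eq. 3 × 3: contributes 3·x
eq. 4 reversed and × 2: (-2)·(-22.1) = +44.2 kcal
-122.3 = (-1.3) + (+152.8) + (+44.2) + 3·x
x = (-122.3 − (+195.7)) / (3) = -106.0 kcal

ΔHrxn = -106.0 kcal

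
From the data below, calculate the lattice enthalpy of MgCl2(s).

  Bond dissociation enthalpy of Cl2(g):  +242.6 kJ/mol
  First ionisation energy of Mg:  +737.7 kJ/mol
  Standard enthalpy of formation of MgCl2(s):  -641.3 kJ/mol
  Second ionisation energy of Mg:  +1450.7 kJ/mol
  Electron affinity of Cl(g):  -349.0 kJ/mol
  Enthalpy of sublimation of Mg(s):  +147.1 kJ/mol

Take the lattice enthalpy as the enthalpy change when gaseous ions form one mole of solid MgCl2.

ΔHf° = 1·ΔHsub + 1·(ΣIE) + 1·D(Cl2) + 2·EA + U
-641.3 = 1·(+147.1) + 1·(+2188.4) + 1·(+242.6) + 2·(-349.0) + U
U = -641.3 − (+1880.1) = -2521.4 kJ/mol

U = -2521.4 kJ/mol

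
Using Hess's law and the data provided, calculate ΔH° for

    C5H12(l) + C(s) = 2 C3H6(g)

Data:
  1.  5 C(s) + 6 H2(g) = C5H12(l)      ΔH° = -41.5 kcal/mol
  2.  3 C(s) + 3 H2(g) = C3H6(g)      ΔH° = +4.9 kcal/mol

eq. 1 reversed: +41.5 kcal/mol
eq. 2 × 2: (2)·(+4.9) = +9.8 kcal/mol
ΔH° = (+41.5) + (+9.8) = 51.3 kcal/mol

ΔH° = 51.3 kcal/mol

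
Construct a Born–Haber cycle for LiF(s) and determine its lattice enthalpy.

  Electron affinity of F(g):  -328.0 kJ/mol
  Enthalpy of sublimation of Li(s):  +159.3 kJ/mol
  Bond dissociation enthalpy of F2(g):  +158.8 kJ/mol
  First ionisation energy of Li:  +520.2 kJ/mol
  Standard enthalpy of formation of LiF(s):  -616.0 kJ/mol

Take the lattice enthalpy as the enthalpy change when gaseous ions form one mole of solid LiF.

ΔHf° = 1·ΔHsub + 1·(ΣIE) + 1/2·D(F2) + 1·EA + U
-616.0 = 1·(+159.3) + 1·(+520.2) + 1/2·(+158.8) + 1·(-328.0) + U
U = -616.0 − (+430.9) = -1046.9 kJ/mol

U = -1046.9 kJ/mol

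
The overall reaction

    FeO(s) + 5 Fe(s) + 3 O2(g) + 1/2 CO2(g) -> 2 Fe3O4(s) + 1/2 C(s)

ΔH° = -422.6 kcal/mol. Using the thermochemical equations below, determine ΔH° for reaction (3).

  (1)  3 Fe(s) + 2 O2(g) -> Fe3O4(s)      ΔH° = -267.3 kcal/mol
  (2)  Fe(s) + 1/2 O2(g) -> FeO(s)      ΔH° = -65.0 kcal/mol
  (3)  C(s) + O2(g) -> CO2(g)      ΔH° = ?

(1) × 2: (2)·(-267.3) = -534.6 kcal/mol
(2) reversed: +65.0 kcal/mol
(3) reversed and × 1/2: contributes −1/2·x
-422.6 = (-534.6) + (+65.0) − 1/2·x
x = (-422.6 − (-469.6)) / (-1/2) = -94.0 kcal/mol

ΔH° = -94.0 kcal/mol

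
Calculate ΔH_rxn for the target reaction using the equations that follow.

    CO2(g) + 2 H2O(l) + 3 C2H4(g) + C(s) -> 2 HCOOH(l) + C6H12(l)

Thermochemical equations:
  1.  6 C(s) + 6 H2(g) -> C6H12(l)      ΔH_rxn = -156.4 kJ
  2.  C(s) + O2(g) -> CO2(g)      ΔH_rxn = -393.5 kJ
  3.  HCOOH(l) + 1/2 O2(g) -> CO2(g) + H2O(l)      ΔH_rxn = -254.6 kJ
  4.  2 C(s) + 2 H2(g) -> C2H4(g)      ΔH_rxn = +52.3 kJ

ΔH_rxn = -197.6 kJ

eq. 1 as written (C6H12(l) already on the product side): -156.4 kJ
eq. 2 as written: -393.5 kJ
eq. 3 reversed and × 2 (HCOOH(l) must end up as a product; ×2 to match 2 HCOOH(l) in the target): (-2)·(-254.6) = +509.2 kJ
eq. 4 reversed and × 3 (reverse to put C2H4(g) on the reactant side; ×3 to match 3 C2H4(g) in the target): (-3)·(+52.3) = -156.9 kJ
Combining the equations, ΔH_rxn = (-156.4) + (-393.5) + (+509.2) + (-156.9) = -197.6 kJ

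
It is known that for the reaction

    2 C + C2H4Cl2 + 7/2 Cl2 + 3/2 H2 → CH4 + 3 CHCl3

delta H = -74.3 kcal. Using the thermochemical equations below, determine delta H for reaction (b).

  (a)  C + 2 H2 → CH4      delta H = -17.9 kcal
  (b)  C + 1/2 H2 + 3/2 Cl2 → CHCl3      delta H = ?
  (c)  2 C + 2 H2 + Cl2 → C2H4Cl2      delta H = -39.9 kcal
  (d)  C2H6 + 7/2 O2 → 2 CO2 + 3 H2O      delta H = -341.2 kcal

delta H = -32.1 kcal

(a) as written: -17.9 kcal
(b) × 3: contributes 3·x
(c) reversed: +39.9 kcal
(d): not needed.
-74.3 = (-17.9) + (+39.9) + 3·x
x = (-74.3 − (+22.0)) / (3) = -32.1 kcal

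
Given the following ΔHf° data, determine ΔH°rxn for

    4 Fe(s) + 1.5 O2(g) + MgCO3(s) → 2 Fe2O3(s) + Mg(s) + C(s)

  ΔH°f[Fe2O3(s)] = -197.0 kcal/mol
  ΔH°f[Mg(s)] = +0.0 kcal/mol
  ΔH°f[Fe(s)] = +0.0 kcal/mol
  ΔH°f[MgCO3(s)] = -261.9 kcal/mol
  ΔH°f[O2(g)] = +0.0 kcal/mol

ΔH°rxn = Σ nΔHf°(products) − Σ nΔHf°(reactants).
Products: 2·(-197.0) + 1·(+0.0) + 1·(+0.0) = -394.0
Reactants: 4·(+0.0) + 3/2·(+0.0) + 1·(-261.9) = -261.9
ΔH°rxn = (-394.0) − (-261.9) = -132.1 kcal/mol

ΔH°rxn = -132.1 kcal/mol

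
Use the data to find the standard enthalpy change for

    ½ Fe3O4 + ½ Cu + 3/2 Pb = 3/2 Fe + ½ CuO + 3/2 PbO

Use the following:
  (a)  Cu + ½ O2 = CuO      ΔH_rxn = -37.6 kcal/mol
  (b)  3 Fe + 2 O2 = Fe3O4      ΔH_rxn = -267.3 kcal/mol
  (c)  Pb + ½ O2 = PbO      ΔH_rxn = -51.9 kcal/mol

ΔH_rxn = 37.0 kcal/mol

(a) × 1/2: (1/2)·(-37.6) = -18.8 kcal/mol
(b) reversed and × 1/2: (-1/2)·(-267.3) = +133.65 kcal/mol
(c) × 3/2: (3/2)·(-51.9) = -77.85 kcal/mol
ΔH_rxn = (1/2)·(-37.6) + (-1/2)·(-267.3) + (3/2)·(-51.9) = 37.0 kcal/mol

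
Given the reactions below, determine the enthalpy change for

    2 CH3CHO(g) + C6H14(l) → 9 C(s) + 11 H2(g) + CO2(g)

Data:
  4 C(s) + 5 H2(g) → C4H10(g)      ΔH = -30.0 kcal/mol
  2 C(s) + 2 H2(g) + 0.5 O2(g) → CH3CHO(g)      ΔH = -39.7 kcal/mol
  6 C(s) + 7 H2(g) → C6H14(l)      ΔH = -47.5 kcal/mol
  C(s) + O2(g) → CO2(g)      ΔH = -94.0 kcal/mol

equation 1: not needed.
equation 2 reversed and × 2: (-2)·(-39.7) = +79.4 kcal/mol
equation 3 reversed: +47.5 kcal/mol
equation 4 as written: -94.0 kcal/mol
Since enthalpy is a state function, ΔH = (-2)·(-39.7) + (-1)·(-47.5) + (1)·(-94.0) = 32.9 kcal/mol

ΔH = 32.9 kcal/mol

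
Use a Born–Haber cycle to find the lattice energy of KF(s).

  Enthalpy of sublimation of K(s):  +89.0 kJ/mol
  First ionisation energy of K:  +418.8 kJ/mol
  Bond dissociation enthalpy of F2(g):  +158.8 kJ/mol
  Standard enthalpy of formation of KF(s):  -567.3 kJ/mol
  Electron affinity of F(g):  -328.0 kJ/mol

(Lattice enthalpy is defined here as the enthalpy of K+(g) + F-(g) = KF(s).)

U = -826.5 kJ/mol

ΔHf° = 1·ΔHsub + 1·(ΣIE) + 1/2·D(F2) + 1·EA + U
-567.3 = 1·(+89.0) + 1·(+418.8) + 1/2·(+158.8) + 1·(-328.0) + U
U = -567.3 − (+259.2) = -826.5 kJ/mol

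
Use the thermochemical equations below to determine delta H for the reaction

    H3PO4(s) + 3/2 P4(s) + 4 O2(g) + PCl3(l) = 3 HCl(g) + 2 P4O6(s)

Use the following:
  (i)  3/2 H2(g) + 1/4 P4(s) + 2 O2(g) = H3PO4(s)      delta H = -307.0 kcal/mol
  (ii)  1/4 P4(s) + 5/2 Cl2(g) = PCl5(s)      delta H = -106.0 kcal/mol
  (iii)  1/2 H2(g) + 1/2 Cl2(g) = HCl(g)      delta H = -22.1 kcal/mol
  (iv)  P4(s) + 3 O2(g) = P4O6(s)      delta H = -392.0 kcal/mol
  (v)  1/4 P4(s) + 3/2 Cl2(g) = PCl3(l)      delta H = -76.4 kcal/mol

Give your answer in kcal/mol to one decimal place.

(i) reversed (H3PO4(s) must end up as a reactant): +307.0 kcal/mol
(ii): not needed (PCl5(s) appears nowhere else).
(iii) × 3 (scale by 3 for the 3 HCl(g)): (3)·(-22.1) = -66.3 kcal/mol
(iv) × 2 (scale by 2 for the 2 P4O6(s)): (2)·(-392.0) = -784.0 kcal/mol
(v) reversed (reverse to put PCl3(l) on the reactant side): +76.4 kcal/mol
delta H = (+307.0) + (-66.3) + (-784.0) + (+76.4) = -466.9 kcal/mol

delta H = -466.9 kcal/mol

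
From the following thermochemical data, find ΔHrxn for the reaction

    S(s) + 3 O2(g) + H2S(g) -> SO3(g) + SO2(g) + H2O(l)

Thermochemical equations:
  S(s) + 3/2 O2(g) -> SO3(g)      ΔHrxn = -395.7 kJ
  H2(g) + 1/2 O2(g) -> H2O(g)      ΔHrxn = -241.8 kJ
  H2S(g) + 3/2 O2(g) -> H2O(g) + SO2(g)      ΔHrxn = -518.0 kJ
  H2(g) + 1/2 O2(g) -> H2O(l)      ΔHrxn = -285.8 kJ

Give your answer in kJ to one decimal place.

equation 1 as written: -395.7 kJ
equation 2 reversed: +241.8 kJ
equation 3 as written: -518.0 kJ
equation 4 as written: -285.8 kJ
By Hess's law, ΔHrxn = (1)·(-395.7) + (-1)·(-241.8) + (1)·(-518.0) + (1)·(-285.8) = -957.7 kJ

ΔHrxn = -957.7 kJ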